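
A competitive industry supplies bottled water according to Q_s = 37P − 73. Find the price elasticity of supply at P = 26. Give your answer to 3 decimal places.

1.082

At P = 26, Q_s = 889.
dQ_s/dP = 37.
ε_s = (dQ_s/dP)(P/Q_s) = (37)(26/889).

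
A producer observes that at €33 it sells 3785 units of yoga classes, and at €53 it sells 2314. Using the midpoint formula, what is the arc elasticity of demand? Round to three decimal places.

-1.037

ΔQ = 2314 − 3785 = -1471; ΔP = 53 − 33 = 20.
Midpoints: P̄ = 43.00, Q̄ = 3049.5.
ε = (ΔQ/ΔP)(P̄/Q̄) = (-1471/20)(43.00/3049.5).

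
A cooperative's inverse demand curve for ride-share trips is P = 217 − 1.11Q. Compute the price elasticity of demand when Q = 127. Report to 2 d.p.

-0.54

At Q = 127, P = 217 − 1.11(127) = 76.03.
dP/dQ = −1.11, so dQ/dP = 1/(−1.11) = -0.901.
ε = (dQ/dP)(P/Q) = (-0.901)(76.03/127).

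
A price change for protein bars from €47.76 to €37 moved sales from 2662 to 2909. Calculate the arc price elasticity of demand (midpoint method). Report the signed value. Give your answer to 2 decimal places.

ΔQ = 2909 − 2662 = 247; ΔP = 37 − 47.76 = -10.76.
Midpoints: P̄ = 42.38, Q̄ = 2785.5.
ε = (ΔQ/ΔP)(P̄/Q̄) = (247/-10.76)(42.38/2785.5).

-0.35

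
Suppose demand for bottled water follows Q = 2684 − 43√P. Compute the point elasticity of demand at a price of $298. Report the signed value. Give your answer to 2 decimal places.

At P = 298, Q = 1941.705.
dQ/dP = −43/(2√P) = -1.245.
ε = (dQ/dP)(P/Q) = (-1.245)(298/1941.705).

-0.19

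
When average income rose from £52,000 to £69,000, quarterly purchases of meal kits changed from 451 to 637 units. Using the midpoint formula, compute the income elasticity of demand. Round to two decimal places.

1.22

ΔQ = 186, ΔI = 17000. Midpoints: Ī = 60,500, Q̄ = 544.0.
ε_I = (ΔQ/ΔI)(Ī/Q̄) = (186/17000)(60500/544.0).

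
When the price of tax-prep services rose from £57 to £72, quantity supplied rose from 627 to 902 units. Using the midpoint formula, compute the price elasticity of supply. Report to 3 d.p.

ΔQ = 902 − 627 = 275; ΔP = 72 − 57 = 15.
Midpoints: P̄ = 64.50, Q̄ = 764.5.
ε_s = (ΔQ/ΔP)(P̄/Q̄) = (275/15)(64.50/764.5).

1.547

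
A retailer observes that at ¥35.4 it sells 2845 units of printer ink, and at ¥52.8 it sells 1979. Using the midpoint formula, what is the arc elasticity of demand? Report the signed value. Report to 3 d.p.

ΔQ = 1979 − 2845 = -866; ΔP = 52.8 − 35.4 = 17.4.
Midpoints: P̄ = 44.10, Q̄ = 2412.0.
ε = (ΔQ/ΔP)(P̄/Q̄) = (-866/17.4)(44.10/2412.0).

-0.910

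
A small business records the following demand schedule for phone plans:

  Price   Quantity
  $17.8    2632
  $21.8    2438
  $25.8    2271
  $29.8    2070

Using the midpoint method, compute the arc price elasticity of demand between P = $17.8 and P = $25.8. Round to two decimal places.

-0.40

At P = 17.8, Q = 2632; at P = 25.8, Q = 2271.
ΔQ = -361, ΔP = 8.0. Midpoints: P̄ = 21.80, Q̄ = 2451.5.
ε = (ΔQ/ΔP)(P̄/Q̄) = (-361/8.0)(21.80/2451.5).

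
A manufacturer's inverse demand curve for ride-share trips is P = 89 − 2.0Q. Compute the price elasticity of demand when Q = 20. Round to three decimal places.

-1.225

At Q = 20, P = 89 − 2.0(20) = 49.00.
dP/dQ = −2.0, so dQ/dP = 1/(−2.0) = -0.500.
ε = (dQ/dP)(P/Q) = (-0.500)(49.00/20).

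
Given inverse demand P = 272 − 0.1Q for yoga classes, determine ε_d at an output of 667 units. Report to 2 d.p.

-3.08

At Q = 667, P = 272 − 0.1(667) = 205.30.
dP/dQ = −0.1, so dQ/dP = 1/(−0.1) = -10.000.
ε = (dQ/dP)(P/Q) = (-10.000)(205.30/667).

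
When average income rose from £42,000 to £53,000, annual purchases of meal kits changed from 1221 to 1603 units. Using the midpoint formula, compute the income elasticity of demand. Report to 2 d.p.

ΔQ = 382, ΔI = 11000. Midpoints: Ī = 47,500, Q̄ = 1412.0.
ε_I = (ΔQ/ΔI)(Ī/Q̄) = (382/11000)(47500/1412.0).
ε_I > 0, so the good is normal.

1.17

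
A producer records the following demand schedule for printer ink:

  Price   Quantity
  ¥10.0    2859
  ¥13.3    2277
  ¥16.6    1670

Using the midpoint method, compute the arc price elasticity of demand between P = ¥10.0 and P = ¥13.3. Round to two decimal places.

At P = 10.0, Q = 2859; at P = 13.3, Q = 2277.
ΔQ = -582, ΔP = 3.3. Midpoints: P̄ = 11.65, Q̄ = 2568.0.
ε = (ΔQ/ΔP)(P̄/Q̄) = (-582/3.3)(11.65/2568.0).

-0.80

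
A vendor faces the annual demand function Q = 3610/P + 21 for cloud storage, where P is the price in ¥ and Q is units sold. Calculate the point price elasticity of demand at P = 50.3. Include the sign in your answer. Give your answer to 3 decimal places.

At P = 50.3, Q = 92.769.
dQ/dP = −3610/P² = -1.427.
ε = (dQ/dP)(P/Q) = (-1.427)(50.3/92.769).

-0.774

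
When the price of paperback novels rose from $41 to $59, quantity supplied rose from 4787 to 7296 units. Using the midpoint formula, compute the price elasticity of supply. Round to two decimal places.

ΔQ = 7296 − 4787 = 2509; ΔP = 59 − 41 = 18.
Midpoints: P̄ = 50.00, Q̄ = 6041.5.
ε_s = (ΔQ/ΔP)(P̄/Q̄) = (2509/18)(50.00/6041.5).

1.15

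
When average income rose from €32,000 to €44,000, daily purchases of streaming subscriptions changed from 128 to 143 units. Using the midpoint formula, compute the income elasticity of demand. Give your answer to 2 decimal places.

0.35

ΔQ = 15, ΔI = 12000. Midpoints: Ī = 38,000, Q̄ = 135.5.
ε_I = (ΔQ/ΔI)(Ī/Q̄) = (15/12000)(38000/135.5).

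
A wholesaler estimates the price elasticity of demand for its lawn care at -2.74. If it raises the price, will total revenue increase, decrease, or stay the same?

decrease

|ε| = 2.74 > 1, so demand is elastic. A price rise therefore reduces total revenue.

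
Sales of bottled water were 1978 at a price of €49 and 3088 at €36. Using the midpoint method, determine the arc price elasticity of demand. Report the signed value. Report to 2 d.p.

ΔQ = 3088 − 1978 = 1110; ΔP = 36 − 49 = -13.
Midpoints: P̄ = 42.50, Q̄ = 2533.0.
ε = (ΔQ/ΔP)(P̄/Q̄) = (1110/-13)(42.50/2533.0).

-1.43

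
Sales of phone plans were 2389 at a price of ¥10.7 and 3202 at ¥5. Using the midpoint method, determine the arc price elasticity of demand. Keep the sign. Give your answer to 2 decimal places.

-0.40

ΔQ = 3202 − 2389 = 813; ΔP = 5 − 10.7 = -5.7.
Midpoints: P̄ = 7.85, Q̄ = 2795.5.
ε = (ΔQ/ΔP)(P̄/Q̄) = (813/-5.7)(7.85/2795.5).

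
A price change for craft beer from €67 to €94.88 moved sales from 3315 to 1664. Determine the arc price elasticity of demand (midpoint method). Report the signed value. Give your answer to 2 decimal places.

-1.93

ΔQ = 1664 − 3315 = -1651; ΔP = 94.88 − 67 = 27.88.
Midpoints: P̄ = 80.94, Q̄ = 2489.5.
ε = (ΔQ/ΔP)(P̄/Q̄) = (-1651/27.88)(80.94/2489.5).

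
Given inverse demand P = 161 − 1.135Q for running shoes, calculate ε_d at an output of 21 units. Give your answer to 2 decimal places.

-5.75

At Q = 21, P = 161 − 1.135(21) = 137.16.
dP/dQ = −1.135, so dQ/dP = 1/(−1.135) = -0.881.
ε = (dQ/dP)(P/Q) = (-0.881)(137.16/21).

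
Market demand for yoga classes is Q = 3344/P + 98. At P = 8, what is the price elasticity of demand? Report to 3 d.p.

-0.810

At P = 8, Q = 516.
dQ/dP = −3344/P² = -52.250.
ε = (dQ/dP)(P/Q) = (-52.250)(8/516).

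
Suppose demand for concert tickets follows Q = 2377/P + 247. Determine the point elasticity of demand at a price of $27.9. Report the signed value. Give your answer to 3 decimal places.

-0.256

At P = 27.9, Q = 332.197.
dQ/dP = −2377/P² = -3.054.
ε = (dQ/dP)(P/Q) = (-3.054)(27.9/332.197).
|ε| < 1, so demand is inelastic at this price.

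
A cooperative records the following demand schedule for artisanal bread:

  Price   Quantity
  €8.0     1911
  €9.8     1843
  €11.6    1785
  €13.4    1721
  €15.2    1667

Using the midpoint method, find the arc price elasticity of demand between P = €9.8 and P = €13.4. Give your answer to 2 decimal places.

-0.22

At P = 9.8, Q = 1843; at P = 13.4, Q = 1721.
ΔQ = -122, ΔP = 3.6. Midpoints: P̄ = 11.60, Q̄ = 1782.0.
ε = (ΔQ/ΔP)(P̄/Q̄) = (-122/3.6)(11.60/1782.0).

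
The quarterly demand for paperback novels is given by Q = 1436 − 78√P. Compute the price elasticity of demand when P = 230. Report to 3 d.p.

At P = 230, Q = 253.071.
dQ/dP = −78/(2√P) = -2.572.
ε = (dQ/dP)(P/Q) = (-2.572)(230/253.071).

-2.337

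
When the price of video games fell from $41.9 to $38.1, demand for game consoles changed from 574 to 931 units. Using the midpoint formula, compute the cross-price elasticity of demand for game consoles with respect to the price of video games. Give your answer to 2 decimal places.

ΔQ_x = 931 − 574 = 357; ΔP_y = 38.1 − 41.9 = -3.8.
Midpoints: P̄_y = 40.00, Q̄_x = 752.5.
ε_xy = (ΔQ_x/ΔP_y)(P̄_y/Q̄_x) = (357/-3.8)(40.00/752.5).
ε_xy < 0, so the goods are complements.

-4.99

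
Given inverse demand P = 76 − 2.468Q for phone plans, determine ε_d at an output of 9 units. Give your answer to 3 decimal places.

-2.422

At Q = 9, P = 76 − 2.468(9) = 53.79.
dP/dQ = −2.468, so dQ/dP = 1/(−2.468) = -0.405.
ε = (dQ/dP)(P/Q) = (-0.405)(53.79/9).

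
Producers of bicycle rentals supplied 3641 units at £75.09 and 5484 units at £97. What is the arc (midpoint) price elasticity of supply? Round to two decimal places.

ΔQ = 5484 − 3641 = 1843; ΔP = 97 − 75.09 = 21.91.
Midpoints: P̄ = 86.05, Q̄ = 4562.5.
ε_s = (ΔQ/ΔP)(P̄/Q̄) = (1843/21.91)(86.05/4562.5).

1.59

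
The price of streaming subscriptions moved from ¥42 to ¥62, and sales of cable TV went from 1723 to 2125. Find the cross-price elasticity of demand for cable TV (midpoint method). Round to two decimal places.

0.54

ΔQ_x = 2125 − 1723 = 402; ΔP_y = 62 − 42 = 20.
Midpoints: P̄_y = 52.00, Q̄_x = 1924.0.
ε_xy = (ΔQ_x/ΔP_y)(P̄_y/Q̄_x) = (402/20)(52.00/1924.0).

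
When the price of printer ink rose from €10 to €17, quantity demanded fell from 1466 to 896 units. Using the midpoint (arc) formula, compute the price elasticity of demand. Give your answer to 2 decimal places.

-0.93

ΔQ = 896 − 1466 = -570; ΔP = 17 − 10 = 7.
Midpoints: P̄ = 13.50, Q̄ = 1181.0.
ε = (ΔQ/ΔP)(P̄/Q̄) = (-570/7)(13.50/1181.0).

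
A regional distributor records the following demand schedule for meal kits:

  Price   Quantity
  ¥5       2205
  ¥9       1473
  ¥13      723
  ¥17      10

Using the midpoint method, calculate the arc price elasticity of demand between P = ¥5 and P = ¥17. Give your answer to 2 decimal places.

At P = 5, Q = 2205; at P = 17, Q = 10.
ΔQ = -2195, ΔP = 12. Midpoints: P̄ = 11.00, Q̄ = 1107.5.
ε = (ΔQ/ΔP)(P̄/Q̄) = (-2195/12)(11.00/1107.5).

-1.82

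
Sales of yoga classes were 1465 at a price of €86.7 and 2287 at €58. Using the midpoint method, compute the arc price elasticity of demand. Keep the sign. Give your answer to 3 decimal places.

-1.105

ΔQ = 2287 − 1465 = 822; ΔP = 58 − 86.7 = -28.7.
Midpoints: P̄ = 72.35, Q̄ = 1876.0.
ε = (ΔQ/ΔP)(P̄/Q̄) = (822/-28.7)(72.35/1876.0).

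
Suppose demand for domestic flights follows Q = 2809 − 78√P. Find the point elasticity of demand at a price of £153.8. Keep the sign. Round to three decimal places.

-0.263

At P = 153.8, Q = 1841.674.
dQ/dP = −78/(2√P) = -3.145.
ε = (dQ/dP)(P/Q) = (-3.145)(153.8/1841.674).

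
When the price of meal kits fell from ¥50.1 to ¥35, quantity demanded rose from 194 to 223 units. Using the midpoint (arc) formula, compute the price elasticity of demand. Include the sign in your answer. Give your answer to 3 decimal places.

ΔQ = 223 − 194 = 29; ΔP = 35 − 50.1 = -15.1.
Midpoints: P̄ = 42.55, Q̄ = 208.5.
ε = (ΔQ/ΔP)(P̄/Q̄) = (29/-15.1)(42.55/208.5).

-0.392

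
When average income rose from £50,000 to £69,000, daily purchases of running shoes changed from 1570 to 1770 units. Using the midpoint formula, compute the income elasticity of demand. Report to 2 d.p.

ΔQ = 200, ΔI = 19000. Midpoints: Ī = 59,500, Q̄ = 1670.0.
ε_I = (ΔQ/ΔI)(Ī/Q̄) = (200/19000)(59500/1670.0).
ε_I > 0, so the good is normal.

0.38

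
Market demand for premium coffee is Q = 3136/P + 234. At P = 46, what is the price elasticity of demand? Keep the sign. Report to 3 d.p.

-0.226

At P = 46, Q = 302.174.
dQ/dP = −3136/P² = -1.482.
ε = (dQ/dP)(P/Q) = (-1.482)(46/302.174).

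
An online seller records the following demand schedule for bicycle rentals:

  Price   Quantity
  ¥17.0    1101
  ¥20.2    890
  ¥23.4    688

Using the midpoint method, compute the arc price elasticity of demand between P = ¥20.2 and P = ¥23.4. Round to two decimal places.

-1.74

At P = 20.2, Q = 890; at P = 23.4, Q = 688.
ΔQ = -202, ΔP = 3.2. Midpoints: P̄ = 21.80, Q̄ = 789.0.
ε = (ΔQ/ΔP)(P̄/Q̄) = (-202/3.2)(21.80/789.0).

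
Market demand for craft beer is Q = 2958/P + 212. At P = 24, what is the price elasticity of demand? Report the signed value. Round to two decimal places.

At P = 24, Q = 335.250.
dQ/dP = −2958/P² = -5.135.
ε = (dQ/dP)(P/Q) = (-5.135)(24/335.250).

-0.37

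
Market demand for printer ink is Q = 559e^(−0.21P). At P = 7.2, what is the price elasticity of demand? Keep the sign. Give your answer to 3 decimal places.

At P = 7.2, Q = 123.242.
dQ/dP = −0.21·559e^(−0.21P) = −0.21Q = -25.881.
ε = (dQ/dP)(P/Q) = (-25.881)(7.2/123.242).

-1.512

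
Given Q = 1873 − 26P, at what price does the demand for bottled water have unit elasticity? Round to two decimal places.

36.02

For linear demand Q = a − bP, ε = −bP/(a − bP). |ε| = 1 when bP = a − bP, i.e. P = a/(2b).
P = 1873/(2·26) = 1873/52 = 36.0192.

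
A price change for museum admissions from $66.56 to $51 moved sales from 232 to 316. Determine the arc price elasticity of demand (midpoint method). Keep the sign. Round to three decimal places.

ΔQ = 316 − 232 = 84; ΔP = 51 − 66.56 = -15.56.
Midpoints: P̄ = 58.78, Q̄ = 274.0.
ε = (ΔQ/ΔP)(P̄/Q̄) = (84/-15.56)(58.78/274.0).

-1.158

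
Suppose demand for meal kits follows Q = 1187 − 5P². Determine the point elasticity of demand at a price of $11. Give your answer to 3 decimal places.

-2.079

At P = 11, Q = 582.
dQ/dP = −10P = -110.
ε = (dQ/dP)(P/Q) = (-110)(11/582).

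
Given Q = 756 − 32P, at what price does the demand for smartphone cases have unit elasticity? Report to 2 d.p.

For linear demand Q = a − bP, ε = −bP/(a − bP). |ε| = 1 when bP = a − bP, i.e. P = a/(2b).
P = 756/(2·32) = 756/64 = 11.8125.

11.81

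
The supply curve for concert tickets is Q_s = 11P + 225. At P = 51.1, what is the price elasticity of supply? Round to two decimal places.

At P = 51.1, Q_s = 787.10.
dQ_s/dP = 11.
ε_s = (dQ_s/dP)(P/Q_s) = (11)(51.1/787.10).

0.71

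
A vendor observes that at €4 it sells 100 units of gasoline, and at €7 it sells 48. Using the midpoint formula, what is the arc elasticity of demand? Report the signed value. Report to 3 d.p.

ΔQ = 48 − 100 = -52; ΔP = 7 − 4 = 3.
Midpoints: P̄ = 5.50, Q̄ = 74.0.
ε = (ΔQ/ΔP)(P̄/Q̄) = (-52/3)(5.50/74.0).

-1.288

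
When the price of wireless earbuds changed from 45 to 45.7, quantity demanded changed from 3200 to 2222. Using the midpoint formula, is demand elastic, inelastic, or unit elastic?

elastic

Arc ε ≈ -23.372.
|ε| = 23.37 > 1.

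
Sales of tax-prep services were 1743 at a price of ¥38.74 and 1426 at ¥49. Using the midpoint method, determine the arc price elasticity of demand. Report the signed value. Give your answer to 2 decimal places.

ΔQ = 1426 − 1743 = -317; ΔP = 49 − 38.74 = 10.26.
Midpoints: P̄ = 43.87, Q̄ = 1584.5.
ε = (ΔQ/ΔP)(P̄/Q̄) = (-317/10.26)(43.87/1584.5).

-0.86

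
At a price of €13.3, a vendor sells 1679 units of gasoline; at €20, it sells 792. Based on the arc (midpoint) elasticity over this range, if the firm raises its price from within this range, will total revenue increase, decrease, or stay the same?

Arc ε = (-887/6.7)(16.65/1235.5) ≈ -1.784.
|ε| = 1.78 > 1, so demand is elastic. A price rise therefore reduces total revenue.

decrease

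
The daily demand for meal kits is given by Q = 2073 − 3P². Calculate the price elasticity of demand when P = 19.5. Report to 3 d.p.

At P = 19.5, Q = 932.250.
dQ/dP = −6P = -117.
ε = (dQ/dP)(P/Q) = (-117)(19.5/932.250).
|ε| > 1, so demand is elastic at this price.

-2.447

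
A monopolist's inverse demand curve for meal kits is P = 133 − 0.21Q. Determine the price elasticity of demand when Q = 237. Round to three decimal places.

-1.672

At Q = 237, P = 133 − 0.21(237) = 83.23.
dP/dQ = −0.21, so dQ/dP = 1/(−0.21) = -4.762.
ε = (dQ/dP)(P/Q) = (-4.762)(83.23/237).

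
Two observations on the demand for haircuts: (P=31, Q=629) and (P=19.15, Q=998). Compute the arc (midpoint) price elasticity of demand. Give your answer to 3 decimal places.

ΔQ = 998 − 629 = 369; ΔP = 19.15 − 31 = -11.85.
Midpoints: P̄ = 25.07, Q̄ = 813.5.
ε = (ΔQ/ΔP)(P̄/Q̄) = (369/-11.85)(25.07/813.5).

-0.960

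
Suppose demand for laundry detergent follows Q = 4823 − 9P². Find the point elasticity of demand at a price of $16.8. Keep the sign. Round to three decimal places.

At P = 16.8, Q = 2282.840.
dQ/dP = −18P = -302.400.
ε = (dQ/dP)(P/Q) = (-302.400)(16.8/2282.840).

-2.225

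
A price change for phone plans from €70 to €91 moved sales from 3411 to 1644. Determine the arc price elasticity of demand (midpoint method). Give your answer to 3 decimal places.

ΔQ = 1644 − 3411 = -1767; ΔP = 91 − 70 = 21.
Midpoints: P̄ = 80.50, Q̄ = 2527.5.
ε = (ΔQ/ΔP)(P̄/Q̄) = (-1767/21)(80.50/2527.5).

-2.680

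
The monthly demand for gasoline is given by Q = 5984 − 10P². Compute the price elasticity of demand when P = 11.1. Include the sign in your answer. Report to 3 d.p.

-0.519

At P = 11.1, Q = 4751.900.
dQ/dP = −20P = -222.
ε = (dQ/dP)(P/Q) = (-222)(11.1/4751.900).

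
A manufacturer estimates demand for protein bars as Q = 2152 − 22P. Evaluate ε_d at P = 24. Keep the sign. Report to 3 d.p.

-0.325

At P = 24, Q = 1624.
dQ/dP = −22.
ε = (dQ/dP)(P/Q) = (-22)(24/1624).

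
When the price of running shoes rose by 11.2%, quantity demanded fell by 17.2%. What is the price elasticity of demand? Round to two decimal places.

-1.54

ε = %ΔQ / %ΔP = (-17.2)/(11.2) = -1.536.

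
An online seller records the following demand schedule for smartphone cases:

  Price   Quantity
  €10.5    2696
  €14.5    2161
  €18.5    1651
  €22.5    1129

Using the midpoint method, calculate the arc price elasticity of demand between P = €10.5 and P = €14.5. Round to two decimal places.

-0.69

At P = 10.5, Q = 2696; at P = 14.5, Q = 2161.
ΔQ = -535, ΔP = 4.0. Midpoints: P̄ = 12.50, Q̄ = 2428.5.
ε = (ΔQ/ΔP)(P̄/Q̄) = (-535/4.0)(12.50/2428.5).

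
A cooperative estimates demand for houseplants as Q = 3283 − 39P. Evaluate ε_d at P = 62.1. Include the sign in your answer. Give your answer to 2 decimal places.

At P = 62.1, Q = 861.100.
dQ/dP = −39.
ε = (dQ/dP)(P/Q) = (-39)(62.1/861.100).
|ε| > 1, so demand is elastic at this price.

-2.81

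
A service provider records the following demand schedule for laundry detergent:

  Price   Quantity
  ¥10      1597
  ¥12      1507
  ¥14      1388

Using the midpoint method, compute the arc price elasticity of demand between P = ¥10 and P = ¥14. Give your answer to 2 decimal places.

-0.42

At P = 10, Q = 1597; at P = 14, Q = 1388.
ΔQ = -209, ΔP = 4. Midpoints: P̄ = 12.00, Q̄ = 1492.5.
ε = (ΔQ/ΔP)(P̄/Q̄) = (-209/4)(12.00/1492.5).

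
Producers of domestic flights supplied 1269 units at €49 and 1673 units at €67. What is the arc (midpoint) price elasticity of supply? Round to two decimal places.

0.88

ΔQ = 1673 − 1269 = 404; ΔP = 67 − 49 = 18.
Midpoints: P̄ = 58.00, Q̄ = 1471.0.
ε_s = (ΔQ/ΔP)(P̄/Q̄) = (404/18)(58.00/1471.0).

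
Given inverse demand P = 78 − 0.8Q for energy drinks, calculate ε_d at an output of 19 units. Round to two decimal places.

At Q = 19, P = 78 − 0.8(19) = 62.80.
dP/dQ = −0.8, so dQ/dP = 1/(−0.8) = -1.250.
ε = (dQ/dP)(P/Q) = (-1.250)(62.80/19).

-4.13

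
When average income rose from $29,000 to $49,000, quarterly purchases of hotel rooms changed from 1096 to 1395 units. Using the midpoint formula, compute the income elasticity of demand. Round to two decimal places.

ΔQ = 299, ΔI = 20000. Midpoints: Ī = 39,000, Q̄ = 1245.5.
ε_I = (ΔQ/ΔI)(Ī/Q̄) = (299/20000)(39000/1245.5).

0.47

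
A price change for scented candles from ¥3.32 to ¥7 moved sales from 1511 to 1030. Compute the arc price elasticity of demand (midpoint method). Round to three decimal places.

ΔQ = 1030 − 1511 = -481; ΔP = 7 − 3.32 = 3.68.
Midpoints: P̄ = 5.16, Q̄ = 1270.5.
ε = (ΔQ/ΔP)(P̄/Q̄) = (-481/3.68)(5.16/1270.5).

-0.531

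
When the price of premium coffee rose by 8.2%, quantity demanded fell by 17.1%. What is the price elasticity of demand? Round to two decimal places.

ε = %ΔQ / %ΔP = (-17.1)/(8.2) = -2.085.

-2.09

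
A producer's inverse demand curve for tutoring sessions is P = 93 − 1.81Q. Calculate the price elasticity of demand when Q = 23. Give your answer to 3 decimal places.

-1.234

At Q = 23, P = 93 − 1.81(23) = 51.37.
dP/dQ = −1.81, so dQ/dP = 1/(−1.81) = -0.552.
ε = (dQ/dP)(P/Q) = (-0.552)(51.37/23).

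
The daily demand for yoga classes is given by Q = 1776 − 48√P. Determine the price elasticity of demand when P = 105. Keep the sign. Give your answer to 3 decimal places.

At P = 105, Q = 1284.146.
dQ/dP = −48/(2√P) = -2.342.
ε = (dQ/dP)(P/Q) = (-2.342)(105/1284.146).
|ε| < 1, so demand is inelastic at this price.

-0.192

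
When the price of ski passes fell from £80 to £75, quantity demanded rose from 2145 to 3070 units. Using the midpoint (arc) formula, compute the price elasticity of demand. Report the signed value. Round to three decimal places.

-5.499

ΔQ = 3070 − 2145 = 925; ΔP = 75 − 80 = -5.
Midpoints: P̄ = 77.50, Q̄ = 2607.5.
ε = (ΔQ/ΔP)(P̄/Q̄) = (925/-5)(77.50/2607.5).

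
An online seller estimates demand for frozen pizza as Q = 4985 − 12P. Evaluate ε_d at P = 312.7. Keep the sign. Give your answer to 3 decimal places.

At P = 312.7, Q = 1232.600.
dQ/dP = −12.
ε = (dQ/dP)(P/Q) = (-12)(312.7/1232.600).

-3.044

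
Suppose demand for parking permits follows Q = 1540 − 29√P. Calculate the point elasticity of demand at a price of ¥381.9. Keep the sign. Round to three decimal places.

-0.291

At P = 381.9, Q = 973.274.
dQ/dP = −29/(2√P) = -0.742.
ε = (dQ/dP)(P/Q) = (-0.742)(381.9/973.274).
|ε| < 1, so demand is inelastic at this price.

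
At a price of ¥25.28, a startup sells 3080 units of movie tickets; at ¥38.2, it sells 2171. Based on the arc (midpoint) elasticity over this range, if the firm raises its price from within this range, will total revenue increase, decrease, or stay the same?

increase

Arc ε = (-909/12.92)(31.74/2625.5) ≈ -0.851.
|ε| = 0.85 < 1, so demand is inelastic. A price rise therefore raises total revenue.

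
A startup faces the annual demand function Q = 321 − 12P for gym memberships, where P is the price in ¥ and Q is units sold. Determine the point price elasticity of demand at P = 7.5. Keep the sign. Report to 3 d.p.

At P = 7.5, Q = 231.
dQ/dP = −12.
ε = (dQ/dP)(P/Q) = (-12)(7.5/231).
|ε| < 1, so demand is inelastic at this price.

-0.390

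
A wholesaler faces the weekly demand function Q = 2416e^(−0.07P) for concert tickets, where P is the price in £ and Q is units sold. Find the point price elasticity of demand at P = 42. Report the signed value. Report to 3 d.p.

-2.940

At P = 42, Q = 127.724.
dQ/dP = −0.07·2416e^(−0.07P) = −0.07Q = -8.941.
ε = (dQ/dP)(P/Q) = (-8.941)(42/127.724).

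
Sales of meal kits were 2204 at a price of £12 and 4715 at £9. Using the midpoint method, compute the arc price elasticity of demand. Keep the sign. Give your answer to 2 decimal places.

ΔQ = 4715 − 2204 = 2511; ΔP = 9 − 12 = -3.
Midpoints: P̄ = 10.50, Q̄ = 3459.5.
ε = (ΔQ/ΔP)(P̄/Q̄) = (2511/-3)(10.50/3459.5).

-2.54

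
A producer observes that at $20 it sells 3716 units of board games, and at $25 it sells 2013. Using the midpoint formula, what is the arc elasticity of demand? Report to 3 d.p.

-2.675

ΔQ = 2013 − 3716 = -1703; ΔP = 25 − 20 = 5.
Midpoints: P̄ = 22.50, Q̄ = 2864.5.
ε = (ΔQ/ΔP)(P̄/Q̄) = (-1703/5)(22.50/2864.5).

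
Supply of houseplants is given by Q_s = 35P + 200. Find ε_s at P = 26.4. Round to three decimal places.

0.822

At P = 26.4, Q_s = 1124.
dQ_s/dP = 35.
ε_s = (dQ_s/dP)(P/Q_s) = (35)(26.4/1124).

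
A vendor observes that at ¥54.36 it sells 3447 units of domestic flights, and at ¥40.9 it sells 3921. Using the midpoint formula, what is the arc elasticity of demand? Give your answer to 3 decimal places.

-0.455

ΔQ = 3921 − 3447 = 474; ΔP = 40.9 − 54.36 = -13.46.
Midpoints: P̄ = 47.63, Q̄ = 3684.0.
ε = (ΔQ/ΔP)(P̄/Q̄) = (474/-13.46)(47.63/3684.0).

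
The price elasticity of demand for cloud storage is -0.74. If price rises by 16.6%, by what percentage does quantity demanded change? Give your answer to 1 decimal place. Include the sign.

%ΔQ ≈ ε × %ΔP = (-0.74)(16.6%) = -12.28%.

-12.3%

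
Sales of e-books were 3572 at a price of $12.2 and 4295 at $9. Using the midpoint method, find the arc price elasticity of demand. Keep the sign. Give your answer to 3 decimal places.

-0.609

ΔQ = 4295 − 3572 = 723; ΔP = 9 − 12.2 = -3.2.
Midpoints: P̄ = 10.60, Q̄ = 3933.5.
ε = (ΔQ/ΔP)(P̄/Q̄) = (723/-3.2)(10.60/3933.5).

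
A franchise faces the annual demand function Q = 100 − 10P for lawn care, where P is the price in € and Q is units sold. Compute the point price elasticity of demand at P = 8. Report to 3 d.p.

-4.000

At P = 8, Q = 20.
dQ/dP = −10.
ε = (dQ/dP)(P/Q) = (-10)(8/20).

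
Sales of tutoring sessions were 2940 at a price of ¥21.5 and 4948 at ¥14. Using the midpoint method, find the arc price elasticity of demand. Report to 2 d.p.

-1.20

ΔQ = 4948 − 2940 = 2008; ΔP = 14 − 21.5 = -7.5.
Midpoints: P̄ = 17.75, Q̄ = 3944.0.
ε = (ΔQ/ΔP)(P̄/Q̄) = (2008/-7.5)(17.75/3944.0).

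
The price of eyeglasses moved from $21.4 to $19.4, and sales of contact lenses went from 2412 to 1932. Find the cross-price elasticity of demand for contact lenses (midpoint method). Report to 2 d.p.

2.25

ΔQ_x = 1932 − 2412 = -480; ΔP_y = 19.4 − 21.4 = -2.
Midpoints: P̄_y = 20.40, Q̄_x = 2172.0.
ε_xy = (ΔQ_x/ΔP_y)(P̄_y/Q̄_x) = (-480/-2)(20.40/2172.0).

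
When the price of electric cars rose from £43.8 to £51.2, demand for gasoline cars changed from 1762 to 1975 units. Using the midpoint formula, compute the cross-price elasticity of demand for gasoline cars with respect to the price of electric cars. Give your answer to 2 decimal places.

ΔQ_x = 1975 − 1762 = 213; ΔP_y = 51.2 − 43.8 = 7.4.
Midpoints: P̄_y = 47.50, Q̄_x = 1868.5.
ε_xy = (ΔQ_x/ΔP_y)(P̄_y/Q̄_x) = (213/7.4)(47.50/1868.5).

0.73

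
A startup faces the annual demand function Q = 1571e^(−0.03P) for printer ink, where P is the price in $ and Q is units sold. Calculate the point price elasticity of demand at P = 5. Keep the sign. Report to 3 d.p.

At P = 5, Q = 1352.172.
dQ/dP = −0.03·1571e^(−0.03P) = −0.03Q = -40.565.
ε = (dQ/dP)(P/Q) = (-40.565)(5/1352.172).

-0.150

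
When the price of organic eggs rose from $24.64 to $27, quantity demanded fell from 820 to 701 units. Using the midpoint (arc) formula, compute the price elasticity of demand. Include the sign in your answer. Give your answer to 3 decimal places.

ΔQ = 701 − 820 = -119; ΔP = 27 − 24.64 = 2.36.
Midpoints: P̄ = 25.82, Q̄ = 760.5.
ε = (ΔQ/ΔP)(P̄/Q̄) = (-119/2.36)(25.82/760.5).

-1.712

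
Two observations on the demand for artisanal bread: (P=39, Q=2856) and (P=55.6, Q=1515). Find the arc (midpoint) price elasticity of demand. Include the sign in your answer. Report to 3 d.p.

-1.748

ΔQ = 1515 − 2856 = -1341; ΔP = 55.6 − 39 = 16.6.
Midpoints: P̄ = 47.30, Q̄ = 2185.5.
ε = (ΔQ/ΔP)(P̄/Q̄) = (-1341/16.6)(47.30/2185.5).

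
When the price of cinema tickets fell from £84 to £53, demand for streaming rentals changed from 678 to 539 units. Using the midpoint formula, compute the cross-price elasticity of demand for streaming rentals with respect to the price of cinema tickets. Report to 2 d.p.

0.50

ΔQ_x = 539 − 678 = -139; ΔP_y = 53 − 84 = -31.
Midpoints: P̄_y = 68.50, Q̄_x = 608.5.
ε_xy = (ΔQ_x/ΔP_y)(P̄_y/Q̄_x) = (-139/-31)(68.50/608.5).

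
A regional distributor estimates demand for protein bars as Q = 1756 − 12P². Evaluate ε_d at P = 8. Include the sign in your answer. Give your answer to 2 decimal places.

-1.55

At P = 8, Q = 988.
dQ/dP = −24P = -192.
ε = (dQ/dP)(P/Q) = (-192)(8/988).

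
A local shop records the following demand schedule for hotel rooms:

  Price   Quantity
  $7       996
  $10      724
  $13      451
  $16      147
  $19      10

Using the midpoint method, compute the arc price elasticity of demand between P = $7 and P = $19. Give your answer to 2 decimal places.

At P = 7, Q = 996; at P = 19, Q = 10.
ΔQ = -986, ΔP = 12. Midpoints: P̄ = 13.00, Q̄ = 503.0.
ε = (ΔQ/ΔP)(P̄/Q̄) = (-986/12)(13.00/503.0).

-2.12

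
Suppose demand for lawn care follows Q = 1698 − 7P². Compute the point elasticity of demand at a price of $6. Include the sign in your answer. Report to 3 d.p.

At P = 6, Q = 1446.
dQ/dP = −14P = -84.
ε = (dQ/dP)(P/Q) = (-84)(6/1446).
|ε| < 1, so demand is inelastic at this price.

-0.349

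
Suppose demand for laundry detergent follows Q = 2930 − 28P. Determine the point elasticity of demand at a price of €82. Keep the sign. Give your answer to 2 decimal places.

At P = 82, Q = 634.
dQ/dP = −28.
ε = (dQ/dP)(P/Q) = (-28)(82/634).

-3.62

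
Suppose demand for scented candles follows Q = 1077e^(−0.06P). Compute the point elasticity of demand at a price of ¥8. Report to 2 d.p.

At P = 8, Q = 666.430.
dQ/dP = −0.06·1077e^(−0.06P) = −0.06Q = -39.986.
ε = (dQ/dP)(P/Q) = (-39.986)(8/666.430).

-0.48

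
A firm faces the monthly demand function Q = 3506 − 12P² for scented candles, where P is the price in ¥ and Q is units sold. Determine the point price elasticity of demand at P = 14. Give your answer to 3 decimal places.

-4.076

At P = 14, Q = 1154.
dQ/dP = −24P = -336.
ε = (dQ/dP)(P/Q) = (-336)(14/1154).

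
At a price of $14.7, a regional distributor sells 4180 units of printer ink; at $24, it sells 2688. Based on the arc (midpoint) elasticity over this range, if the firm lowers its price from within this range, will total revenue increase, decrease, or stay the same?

Arc ε = (-1492/9.3)(19.35/3434.0) ≈ -0.904.
|ε| = 0.90 < 1, so demand is inelastic. A price cut therefore reduces total revenue.

decrease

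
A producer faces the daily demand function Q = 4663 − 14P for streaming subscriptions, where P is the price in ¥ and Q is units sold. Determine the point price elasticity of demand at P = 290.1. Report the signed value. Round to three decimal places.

At P = 290.1, Q = 601.600.
dQ/dP = −14.
ε = (dQ/dP)(P/Q) = (-14)(290.1/601.600).
|ε| > 1, so demand is elastic at this price.

-6.751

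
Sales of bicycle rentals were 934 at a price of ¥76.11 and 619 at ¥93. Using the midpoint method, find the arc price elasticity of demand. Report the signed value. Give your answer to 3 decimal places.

ΔQ = 619 − 934 = -315; ΔP = 93 − 76.11 = 16.89.
Midpoints: P̄ = 84.56, Q̄ = 776.5.
ε = (ΔQ/ΔP)(P̄/Q̄) = (-315/16.89)(84.56/776.5).

-2.031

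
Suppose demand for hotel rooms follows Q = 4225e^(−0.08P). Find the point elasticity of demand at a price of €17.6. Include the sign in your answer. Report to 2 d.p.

At P = 17.6, Q = 1033.570.
dQ/dP = −0.08·4225e^(−0.08P) = −0.08Q = -82.686.
ε = (dQ/dP)(P/Q) = (-82.686)(17.6/1033.570).

-1.41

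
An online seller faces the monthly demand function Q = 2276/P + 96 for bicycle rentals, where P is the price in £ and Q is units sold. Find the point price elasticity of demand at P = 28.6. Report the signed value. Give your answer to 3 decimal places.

At P = 28.6, Q = 175.580.
dQ/dP = −2276/P² = -2.783.
ε = (dQ/dP)(P/Q) = (-2.783)(28.6/175.580).
|ε| < 1, so demand is inelastic at this price.

-0.453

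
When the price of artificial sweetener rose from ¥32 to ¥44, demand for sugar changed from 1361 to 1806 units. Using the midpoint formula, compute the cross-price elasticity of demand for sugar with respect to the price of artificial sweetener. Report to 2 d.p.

ΔQ_x = 1806 − 1361 = 445; ΔP_y = 44 − 32 = 12.
Midpoints: P̄_y = 38.00, Q̄_x = 1583.5.
ε_xy = (ΔQ_x/ΔP_y)(P̄_y/Q̄_x) = (445/12)(38.00/1583.5).
ε_xy > 0, so the goods are substitutes.

0.89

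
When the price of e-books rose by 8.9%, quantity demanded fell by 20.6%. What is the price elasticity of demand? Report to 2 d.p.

-2.31

ε = %ΔQ / %ΔP = (-20.6)/(8.9) = -2.315.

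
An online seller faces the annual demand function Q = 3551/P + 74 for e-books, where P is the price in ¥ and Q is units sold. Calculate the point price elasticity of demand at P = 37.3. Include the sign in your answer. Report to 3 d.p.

At P = 37.3, Q = 169.201.
dQ/dP = −3551/P² = -2.552.
ε = (dQ/dP)(P/Q) = (-2.552)(37.3/169.201).

-0.563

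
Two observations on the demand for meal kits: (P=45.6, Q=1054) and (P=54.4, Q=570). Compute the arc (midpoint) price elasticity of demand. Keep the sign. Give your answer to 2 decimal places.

-3.39

ΔQ = 570 − 1054 = -484; ΔP = 54.4 − 45.6 = 8.8.
Midpoints: P̄ = 50.00, Q̄ = 812.0.
ε = (ΔQ/ΔP)(P̄/Q̄) = (-484/8.8)(50.00/812.0).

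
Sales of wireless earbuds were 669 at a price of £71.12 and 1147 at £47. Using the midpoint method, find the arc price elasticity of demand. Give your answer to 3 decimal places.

-1.289

ΔQ = 1147 − 669 = 478; ΔP = 47 − 71.12 = -24.12.
Midpoints: P̄ = 59.06, Q̄ = 908.0.
ε = (ΔQ/ΔP)(P̄/Q̄) = (478/-24.12)(59.06/908.0).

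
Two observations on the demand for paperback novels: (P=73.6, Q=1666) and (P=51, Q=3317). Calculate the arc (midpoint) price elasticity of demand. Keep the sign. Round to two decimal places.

ΔQ = 3317 − 1666 = 1651; ΔP = 51 − 73.6 = -22.6.
Midpoints: P̄ = 62.30, Q̄ = 2491.5.
ε = (ΔQ/ΔP)(P̄/Q̄) = (1651/-22.6)(62.30/2491.5).

-1.83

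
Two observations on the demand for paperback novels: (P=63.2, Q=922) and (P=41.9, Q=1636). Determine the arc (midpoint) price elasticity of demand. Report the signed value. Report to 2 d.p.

-1.38

ΔQ = 1636 − 922 = 714; ΔP = 41.9 − 63.2 = -21.3.
Midpoints: P̄ = 52.55, Q̄ = 1279.0.
ε = (ΔQ/ΔP)(P̄/Q̄) = (714/-21.3)(52.55/1279.0).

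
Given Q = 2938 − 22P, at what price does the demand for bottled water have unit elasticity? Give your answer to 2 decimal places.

66.77

For linear demand Q = a − bP, ε = −bP/(a − bP). |ε| = 1 when bP = a − bP, i.e. P = a/(2b).
P = 2938/(2·22) = 2938/44 = 66.7727.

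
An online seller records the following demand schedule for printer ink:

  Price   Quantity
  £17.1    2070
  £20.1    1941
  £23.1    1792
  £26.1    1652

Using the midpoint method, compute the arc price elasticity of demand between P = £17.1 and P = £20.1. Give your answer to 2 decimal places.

At P = 17.1, Q = 2070; at P = 20.1, Q = 1941.
ΔQ = -129, ΔP = 3.0. Midpoints: P̄ = 18.60, Q̄ = 2005.5.
ε = (ΔQ/ΔP)(P̄/Q̄) = (-129/3.0)(18.60/2005.5).

-0.40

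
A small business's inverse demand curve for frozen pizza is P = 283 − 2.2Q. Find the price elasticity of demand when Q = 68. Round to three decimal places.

-0.892

At Q = 68, P = 283 − 2.2(68) = 133.40.
dP/dQ = −2.2, so dQ/dP = 1/(−2.2) = -0.455.
ε = (dQ/dP)(P/Q) = (-0.455)(133.40/68).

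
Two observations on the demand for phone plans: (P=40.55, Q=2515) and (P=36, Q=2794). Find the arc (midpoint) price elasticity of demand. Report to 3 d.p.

-0.884

ΔQ = 2794 − 2515 = 279; ΔP = 36 − 40.55 = -4.55.
Midpoints: P̄ = 38.27, Q̄ = 2654.5.
ε = (ΔQ/ΔP)(P̄/Q̄) = (279/-4.55)(38.27/2654.5).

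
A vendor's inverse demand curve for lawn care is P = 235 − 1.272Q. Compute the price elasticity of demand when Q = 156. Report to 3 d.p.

At Q = 156, P = 235 − 1.272(156) = 36.57.
dP/dQ = −1.272, so dQ/dP = 1/(−1.272) = -0.786.
ε = (dQ/dP)(P/Q) = (-0.786)(36.57/156).

-0.184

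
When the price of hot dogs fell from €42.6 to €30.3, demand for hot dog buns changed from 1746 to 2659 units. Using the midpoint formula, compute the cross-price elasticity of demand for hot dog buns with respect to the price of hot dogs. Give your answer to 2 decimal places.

-1.23

ΔQ_x = 2659 − 1746 = 913; ΔP_y = 30.3 − 42.6 = -12.3.
Midpoints: P̄_y = 36.45, Q̄_x = 2202.5.
ε_xy = (ΔQ_x/ΔP_y)(P̄_y/Q̄_x) = (913/-12.3)(36.45/2202.5).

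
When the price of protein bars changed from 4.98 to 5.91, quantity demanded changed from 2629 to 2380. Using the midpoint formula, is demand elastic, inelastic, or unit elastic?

Arc ε ≈ -0.582.
|ε| = 0.58 < 1.

inelastic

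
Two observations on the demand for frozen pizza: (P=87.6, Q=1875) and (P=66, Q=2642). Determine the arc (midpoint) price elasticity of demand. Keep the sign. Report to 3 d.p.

-1.207

ΔQ = 2642 − 1875 = 767; ΔP = 66 − 87.6 = -21.6.
Midpoints: P̄ = 76.80, Q̄ = 2258.5.
ε = (ΔQ/ΔP)(P̄/Q̄) = (767/-21.6)(76.80/2258.5).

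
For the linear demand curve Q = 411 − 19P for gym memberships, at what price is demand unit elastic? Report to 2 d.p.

For linear demand Q = a − bP, ε = −bP/(a − bP). |ε| = 1 when bP = a − bP, i.e. P = a/(2b).
P = 411/(2·19) = 411/38 = 10.8158.

10.82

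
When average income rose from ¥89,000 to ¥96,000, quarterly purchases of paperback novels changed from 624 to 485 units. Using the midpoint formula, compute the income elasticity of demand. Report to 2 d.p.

ΔQ = -139, ΔI = 7000. Midpoints: Ī = 92,500, Q̄ = 554.5.
ε_I = (ΔQ/ΔI)(Ī/Q̄) = (-139/7000)(92500/554.5).

-3.31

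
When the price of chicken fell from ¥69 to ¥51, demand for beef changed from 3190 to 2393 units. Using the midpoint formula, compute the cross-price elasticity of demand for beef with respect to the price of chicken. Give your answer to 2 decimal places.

0.95

ΔQ_x = 2393 − 3190 = -797; ΔP_y = 51 − 69 = -18.
Midpoints: P̄_y = 60.00, Q̄_x = 2791.5.
ε_xy = (ΔQ_x/ΔP_y)(P̄_y/Q̄_x) = (-797/-18)(60.00/2791.5).
ε_xy > 0, so the goods are substitutes.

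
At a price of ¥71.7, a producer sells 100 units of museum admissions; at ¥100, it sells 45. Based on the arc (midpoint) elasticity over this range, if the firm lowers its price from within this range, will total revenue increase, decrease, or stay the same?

increase

Arc ε = (-55/28.3)(85.85/72.5) ≈ -2.301.
|ε| = 2.30 > 1, so demand is elastic. A price cut therefore raises total revenue.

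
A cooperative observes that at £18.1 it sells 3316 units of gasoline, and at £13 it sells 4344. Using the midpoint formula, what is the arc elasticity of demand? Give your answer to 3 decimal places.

-0.818

ΔQ = 4344 − 3316 = 1028; ΔP = 13 − 18.1 = -5.1.
Midpoints: P̄ = 15.55, Q̄ = 3830.0.
ε = (ΔQ/ΔP)(P̄/Q̄) = (1028/-5.1)(15.55/3830.0).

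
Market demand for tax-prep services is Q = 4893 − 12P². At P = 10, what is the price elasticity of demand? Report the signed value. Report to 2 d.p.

-0.65

At P = 10, Q = 3693.
dQ/dP = −24P = -240.
ε = (dQ/dP)(P/Q) = (-240)(10/3693).
|ε| < 1, so demand is inelastic at this price.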